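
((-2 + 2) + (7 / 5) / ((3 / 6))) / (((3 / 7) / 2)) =196 / 15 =13.07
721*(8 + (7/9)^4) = 39574969/6561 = 6031.85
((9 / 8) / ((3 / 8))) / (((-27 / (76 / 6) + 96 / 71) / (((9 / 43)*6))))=-145692 / 30143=-4.83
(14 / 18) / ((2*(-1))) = -7 / 18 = -0.39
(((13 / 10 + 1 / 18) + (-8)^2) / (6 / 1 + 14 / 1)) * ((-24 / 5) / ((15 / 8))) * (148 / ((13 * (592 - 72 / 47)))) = -40915192 / 253670625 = -0.16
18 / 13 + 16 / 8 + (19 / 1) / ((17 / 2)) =1242 / 221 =5.62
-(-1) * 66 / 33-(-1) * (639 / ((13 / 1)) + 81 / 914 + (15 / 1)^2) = 3282313 / 11882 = 276.24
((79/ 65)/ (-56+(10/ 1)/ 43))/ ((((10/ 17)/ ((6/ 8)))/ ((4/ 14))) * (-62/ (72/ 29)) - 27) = 1559223/ 6836146460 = 0.00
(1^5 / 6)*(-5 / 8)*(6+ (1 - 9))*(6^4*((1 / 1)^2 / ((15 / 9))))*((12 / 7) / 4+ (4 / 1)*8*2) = 73062 / 7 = 10437.43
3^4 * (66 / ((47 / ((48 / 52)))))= 64152 / 611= 105.00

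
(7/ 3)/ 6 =7/ 18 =0.39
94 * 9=846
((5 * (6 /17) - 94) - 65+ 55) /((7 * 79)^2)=-22 /65807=-0.00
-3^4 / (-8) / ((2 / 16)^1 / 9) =729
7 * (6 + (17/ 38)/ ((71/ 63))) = 44.78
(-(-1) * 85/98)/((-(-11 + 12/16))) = 170/2009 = 0.08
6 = 6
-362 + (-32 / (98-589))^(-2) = -129607 / 1024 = -126.57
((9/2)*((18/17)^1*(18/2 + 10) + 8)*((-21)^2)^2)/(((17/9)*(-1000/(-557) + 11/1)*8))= 127268.44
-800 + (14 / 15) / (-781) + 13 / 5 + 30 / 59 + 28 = -106289423 / 138237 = -768.89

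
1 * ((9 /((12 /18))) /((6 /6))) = 27 /2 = 13.50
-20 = -20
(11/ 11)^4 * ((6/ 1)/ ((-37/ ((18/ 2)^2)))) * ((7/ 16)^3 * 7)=-583443/ 75776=-7.70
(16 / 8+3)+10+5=20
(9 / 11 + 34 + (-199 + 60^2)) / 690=6299 / 1265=4.98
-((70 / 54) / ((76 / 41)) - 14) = 27293 / 2052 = 13.30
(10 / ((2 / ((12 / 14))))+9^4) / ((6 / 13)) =199147 / 14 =14224.79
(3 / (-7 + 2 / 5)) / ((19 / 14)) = -70 / 209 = -0.33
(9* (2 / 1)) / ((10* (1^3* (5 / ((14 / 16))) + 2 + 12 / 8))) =42 / 215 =0.20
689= 689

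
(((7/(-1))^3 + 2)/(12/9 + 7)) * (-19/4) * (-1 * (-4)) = 19437/25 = 777.48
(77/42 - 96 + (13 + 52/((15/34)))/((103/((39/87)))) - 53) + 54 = -8297627/89610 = -92.60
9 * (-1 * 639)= -5751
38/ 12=19/ 6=3.17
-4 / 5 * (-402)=1608 / 5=321.60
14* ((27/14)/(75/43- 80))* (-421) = 488781/3365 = 145.25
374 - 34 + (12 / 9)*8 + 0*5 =1052 / 3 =350.67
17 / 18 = 0.94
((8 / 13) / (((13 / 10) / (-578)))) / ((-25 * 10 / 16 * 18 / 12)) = 147968 / 12675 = 11.67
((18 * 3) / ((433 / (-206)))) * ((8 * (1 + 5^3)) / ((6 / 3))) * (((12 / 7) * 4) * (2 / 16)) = -4805568 / 433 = -11098.31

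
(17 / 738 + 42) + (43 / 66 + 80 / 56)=44.10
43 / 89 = 0.48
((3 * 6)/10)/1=9/5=1.80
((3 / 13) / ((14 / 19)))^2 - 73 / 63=-316195 / 298116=-1.06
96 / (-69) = -1.39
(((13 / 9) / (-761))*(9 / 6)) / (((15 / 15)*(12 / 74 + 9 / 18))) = -481 / 111867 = -0.00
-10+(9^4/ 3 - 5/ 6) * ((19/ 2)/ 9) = 248143/ 108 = 2297.62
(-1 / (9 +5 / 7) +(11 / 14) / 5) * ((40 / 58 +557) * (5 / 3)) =695439 / 13804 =50.38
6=6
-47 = -47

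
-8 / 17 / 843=-8 / 14331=-0.00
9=9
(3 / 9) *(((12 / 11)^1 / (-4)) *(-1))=0.09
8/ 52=2/ 13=0.15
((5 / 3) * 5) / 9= 25 / 27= 0.93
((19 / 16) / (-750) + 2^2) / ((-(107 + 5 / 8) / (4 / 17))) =-47981 / 5488875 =-0.01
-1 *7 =-7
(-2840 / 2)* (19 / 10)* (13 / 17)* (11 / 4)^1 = -192907 / 34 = -5673.74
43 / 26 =1.65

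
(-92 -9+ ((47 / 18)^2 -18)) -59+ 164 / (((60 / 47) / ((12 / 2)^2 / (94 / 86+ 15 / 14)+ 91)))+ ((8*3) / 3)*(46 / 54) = 5768054419 / 422172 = 13662.81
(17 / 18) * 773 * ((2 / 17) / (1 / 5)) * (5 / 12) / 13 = 19325 / 1404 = 13.76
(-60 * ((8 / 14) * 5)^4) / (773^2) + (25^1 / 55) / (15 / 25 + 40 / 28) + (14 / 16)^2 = 70491701804501 / 71710401775936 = 0.98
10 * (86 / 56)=215 / 14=15.36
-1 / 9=-0.11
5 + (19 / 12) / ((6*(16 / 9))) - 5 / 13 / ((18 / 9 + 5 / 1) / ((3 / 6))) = 59649 / 11648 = 5.12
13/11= 1.18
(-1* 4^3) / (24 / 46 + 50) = -736 / 581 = -1.27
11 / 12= 0.92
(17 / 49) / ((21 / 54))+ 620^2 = 131849506 / 343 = 384400.89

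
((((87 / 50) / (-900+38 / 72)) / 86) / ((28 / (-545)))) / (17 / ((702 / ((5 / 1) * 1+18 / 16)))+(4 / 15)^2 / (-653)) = 391235768820 / 132445123718621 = 0.00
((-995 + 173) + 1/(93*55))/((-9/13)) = 54658877/46035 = 1187.33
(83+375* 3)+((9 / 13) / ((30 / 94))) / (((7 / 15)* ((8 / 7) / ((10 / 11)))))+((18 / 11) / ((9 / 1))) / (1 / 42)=1219.33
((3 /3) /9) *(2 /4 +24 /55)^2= 10609 /108900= 0.10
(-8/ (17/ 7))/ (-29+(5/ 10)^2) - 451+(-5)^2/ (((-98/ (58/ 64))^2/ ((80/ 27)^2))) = -24685080519109/ 54750291120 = -450.87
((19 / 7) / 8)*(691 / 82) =2.86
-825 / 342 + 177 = 19903 / 114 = 174.59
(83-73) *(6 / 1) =60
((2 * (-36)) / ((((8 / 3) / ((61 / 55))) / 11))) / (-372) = 549 / 620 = 0.89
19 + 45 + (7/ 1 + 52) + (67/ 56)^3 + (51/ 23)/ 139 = 70028151023/ 561444352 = 124.73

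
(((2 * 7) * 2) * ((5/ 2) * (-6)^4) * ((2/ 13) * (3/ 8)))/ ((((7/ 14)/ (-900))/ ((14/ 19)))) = -1714608000/ 247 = -6941732.79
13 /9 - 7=-50 /9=-5.56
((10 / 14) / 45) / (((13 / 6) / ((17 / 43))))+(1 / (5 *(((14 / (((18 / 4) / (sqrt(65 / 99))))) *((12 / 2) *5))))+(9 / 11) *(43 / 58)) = 9 *sqrt(715) / 91000+4564685 / 7489482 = 0.61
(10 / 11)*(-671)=-610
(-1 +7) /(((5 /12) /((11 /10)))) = 396 /25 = 15.84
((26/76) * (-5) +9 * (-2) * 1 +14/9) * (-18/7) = 887/19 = 46.68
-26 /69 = -0.38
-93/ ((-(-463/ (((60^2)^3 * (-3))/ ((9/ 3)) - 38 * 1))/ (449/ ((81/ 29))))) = 18832741071338738/ 12501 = 1506498765805.83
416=416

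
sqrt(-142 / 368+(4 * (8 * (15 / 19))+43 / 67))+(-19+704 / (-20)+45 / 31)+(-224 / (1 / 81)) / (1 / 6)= -16882096 / 155+sqrt(350023710830) / 117116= -108911.70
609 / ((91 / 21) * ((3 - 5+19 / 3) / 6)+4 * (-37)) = -32886 / 7823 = -4.20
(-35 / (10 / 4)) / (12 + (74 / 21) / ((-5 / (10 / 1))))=-2.83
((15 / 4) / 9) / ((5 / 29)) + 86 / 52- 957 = -148657 / 156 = -952.93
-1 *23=-23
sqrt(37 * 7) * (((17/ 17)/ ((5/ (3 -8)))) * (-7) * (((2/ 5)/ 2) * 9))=63 * sqrt(259)/ 5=202.78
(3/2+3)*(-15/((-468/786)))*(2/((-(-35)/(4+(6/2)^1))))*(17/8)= 20043/208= 96.36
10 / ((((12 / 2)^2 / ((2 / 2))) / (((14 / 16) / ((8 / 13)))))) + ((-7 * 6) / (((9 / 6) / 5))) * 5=-805945 / 1152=-699.61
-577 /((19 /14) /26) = -210028 /19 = -11054.11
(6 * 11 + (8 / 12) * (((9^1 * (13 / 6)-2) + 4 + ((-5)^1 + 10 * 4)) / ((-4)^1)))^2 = 461041 / 144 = 3201.67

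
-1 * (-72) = 72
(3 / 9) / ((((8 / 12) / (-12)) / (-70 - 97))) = 1002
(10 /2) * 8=40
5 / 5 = 1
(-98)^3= -941192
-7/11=-0.64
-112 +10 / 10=-111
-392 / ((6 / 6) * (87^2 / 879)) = -114856 / 2523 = -45.52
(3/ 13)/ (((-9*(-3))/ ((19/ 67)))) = 0.00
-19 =-19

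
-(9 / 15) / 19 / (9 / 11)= -11 / 285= -0.04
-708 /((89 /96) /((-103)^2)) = -721072512 /89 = -8101938.34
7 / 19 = 0.37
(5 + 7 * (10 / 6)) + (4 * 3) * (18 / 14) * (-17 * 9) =-49222 / 21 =-2343.90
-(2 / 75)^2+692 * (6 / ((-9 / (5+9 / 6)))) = -16867504 / 5625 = -2998.67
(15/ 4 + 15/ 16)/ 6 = 25/ 32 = 0.78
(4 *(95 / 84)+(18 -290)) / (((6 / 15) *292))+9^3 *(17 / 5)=151847327 / 61320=2476.31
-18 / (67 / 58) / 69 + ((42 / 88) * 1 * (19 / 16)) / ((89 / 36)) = 82659 / 24138224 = 0.00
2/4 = 1/2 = 0.50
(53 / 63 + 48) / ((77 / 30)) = 30770 / 1617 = 19.03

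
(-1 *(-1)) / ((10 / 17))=17 / 10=1.70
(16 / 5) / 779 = 16 / 3895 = 0.00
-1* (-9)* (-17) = -153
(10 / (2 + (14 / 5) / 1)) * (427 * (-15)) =-53375 / 4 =-13343.75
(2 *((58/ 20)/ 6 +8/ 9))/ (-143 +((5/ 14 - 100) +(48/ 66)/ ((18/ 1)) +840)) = 19019/ 4139965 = 0.00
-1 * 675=-675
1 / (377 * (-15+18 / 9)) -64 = -313665 / 4901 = -64.00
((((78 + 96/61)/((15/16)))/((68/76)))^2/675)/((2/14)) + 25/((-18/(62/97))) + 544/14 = 1617779640840277/12321712423125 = 131.30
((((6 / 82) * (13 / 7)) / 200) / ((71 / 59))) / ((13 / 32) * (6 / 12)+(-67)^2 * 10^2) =18408 / 14635583102525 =0.00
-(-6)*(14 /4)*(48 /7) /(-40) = -18 /5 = -3.60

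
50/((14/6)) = 150/7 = 21.43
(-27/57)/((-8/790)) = 3555/76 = 46.78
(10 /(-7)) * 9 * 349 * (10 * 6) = -1884600 /7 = -269228.57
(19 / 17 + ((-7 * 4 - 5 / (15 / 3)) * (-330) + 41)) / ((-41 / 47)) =-7680082 / 697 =-11018.77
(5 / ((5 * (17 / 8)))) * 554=4432 / 17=260.71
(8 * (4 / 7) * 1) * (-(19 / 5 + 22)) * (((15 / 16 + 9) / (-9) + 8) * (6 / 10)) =-85398 / 175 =-487.99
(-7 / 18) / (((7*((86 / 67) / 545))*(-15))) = 7303 / 4644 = 1.57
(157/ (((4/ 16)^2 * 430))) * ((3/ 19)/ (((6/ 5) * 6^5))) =0.00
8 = 8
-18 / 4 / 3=-3 / 2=-1.50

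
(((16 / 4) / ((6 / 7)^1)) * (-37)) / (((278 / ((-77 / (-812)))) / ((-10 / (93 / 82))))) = 584045 / 1124649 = 0.52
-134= -134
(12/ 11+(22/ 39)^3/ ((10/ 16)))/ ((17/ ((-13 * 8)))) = -35969312/ 4266405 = -8.43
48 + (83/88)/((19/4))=20147/418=48.20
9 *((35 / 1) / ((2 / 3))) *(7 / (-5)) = -1323 / 2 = -661.50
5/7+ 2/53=279/371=0.75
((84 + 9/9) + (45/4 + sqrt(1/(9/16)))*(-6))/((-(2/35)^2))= -23275/8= -2909.38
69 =69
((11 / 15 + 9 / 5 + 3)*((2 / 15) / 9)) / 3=166 / 6075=0.03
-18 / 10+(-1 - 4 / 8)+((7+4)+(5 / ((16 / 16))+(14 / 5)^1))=31 / 2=15.50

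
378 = 378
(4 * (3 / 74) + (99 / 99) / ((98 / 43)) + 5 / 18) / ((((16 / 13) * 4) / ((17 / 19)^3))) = 457876861 / 3581385696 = 0.13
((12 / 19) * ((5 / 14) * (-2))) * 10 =-600 / 133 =-4.51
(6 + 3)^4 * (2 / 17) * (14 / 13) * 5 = 918540 / 221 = 4156.29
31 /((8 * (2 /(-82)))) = -1271 /8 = -158.88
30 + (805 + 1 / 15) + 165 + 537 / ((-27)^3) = 32806292 / 32805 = 1000.04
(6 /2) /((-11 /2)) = -0.55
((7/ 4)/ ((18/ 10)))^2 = 1225/ 1296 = 0.95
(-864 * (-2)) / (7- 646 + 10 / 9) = -15552 / 5741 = -2.71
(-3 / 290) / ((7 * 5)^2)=-3 / 355250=-0.00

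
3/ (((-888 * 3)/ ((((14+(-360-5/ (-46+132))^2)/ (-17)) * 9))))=2876804307/ 37216672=77.30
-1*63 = -63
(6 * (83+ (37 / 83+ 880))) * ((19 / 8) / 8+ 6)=48339447 / 1328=36400.19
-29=-29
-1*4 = -4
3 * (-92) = -276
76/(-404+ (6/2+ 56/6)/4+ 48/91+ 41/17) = -1410864/7388053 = -0.19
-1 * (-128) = 128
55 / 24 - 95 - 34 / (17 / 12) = -2801 / 24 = -116.71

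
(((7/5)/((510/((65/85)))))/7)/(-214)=-13/9276900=-0.00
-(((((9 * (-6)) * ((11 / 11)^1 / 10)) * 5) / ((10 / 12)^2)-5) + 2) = 1047 / 25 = 41.88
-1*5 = -5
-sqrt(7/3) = -sqrt(21)/3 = -1.53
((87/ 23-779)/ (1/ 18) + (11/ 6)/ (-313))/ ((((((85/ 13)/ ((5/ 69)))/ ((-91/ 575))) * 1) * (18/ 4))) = 713024352859/ 131099729175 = 5.44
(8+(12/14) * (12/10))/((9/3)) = 316/105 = 3.01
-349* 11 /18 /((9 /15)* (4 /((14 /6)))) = -207.35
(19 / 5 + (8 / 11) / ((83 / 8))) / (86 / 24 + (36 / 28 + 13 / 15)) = 494676 / 733139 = 0.67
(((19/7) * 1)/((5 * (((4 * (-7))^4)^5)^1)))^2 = 361/9428819944221759530310573789121823040859817159690232109465600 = 0.00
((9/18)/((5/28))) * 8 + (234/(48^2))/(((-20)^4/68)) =114688221/5120000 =22.40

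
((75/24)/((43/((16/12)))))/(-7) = -25/1806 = -0.01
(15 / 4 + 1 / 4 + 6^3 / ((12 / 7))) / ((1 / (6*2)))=1560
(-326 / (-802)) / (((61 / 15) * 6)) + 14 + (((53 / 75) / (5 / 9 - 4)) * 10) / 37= 3917064209 / 280567670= 13.96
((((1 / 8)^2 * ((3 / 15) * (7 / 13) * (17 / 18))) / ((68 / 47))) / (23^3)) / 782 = 329 / 2849811194880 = 0.00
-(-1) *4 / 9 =4 / 9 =0.44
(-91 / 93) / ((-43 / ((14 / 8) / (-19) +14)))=96187 / 303924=0.32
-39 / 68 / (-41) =39 / 2788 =0.01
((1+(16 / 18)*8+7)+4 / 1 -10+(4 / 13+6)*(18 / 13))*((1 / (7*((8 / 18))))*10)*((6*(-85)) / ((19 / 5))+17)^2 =336528840295 / 427063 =788007.48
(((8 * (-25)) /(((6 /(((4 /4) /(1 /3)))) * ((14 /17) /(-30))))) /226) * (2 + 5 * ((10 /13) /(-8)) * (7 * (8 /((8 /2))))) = -784125 /10283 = -76.25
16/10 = 8/5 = 1.60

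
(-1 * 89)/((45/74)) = -6586/45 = -146.36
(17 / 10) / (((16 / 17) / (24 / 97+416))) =1458583 / 1940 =751.85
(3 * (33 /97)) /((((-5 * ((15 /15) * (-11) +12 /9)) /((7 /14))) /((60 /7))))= 1782 /19691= 0.09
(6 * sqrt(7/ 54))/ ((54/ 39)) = 13 * sqrt(42)/ 54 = 1.56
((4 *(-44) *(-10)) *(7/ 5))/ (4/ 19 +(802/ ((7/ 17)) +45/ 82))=2442944/ 1931823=1.26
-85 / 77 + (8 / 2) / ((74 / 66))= 7019 / 2849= 2.46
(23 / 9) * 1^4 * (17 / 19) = 391 / 171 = 2.29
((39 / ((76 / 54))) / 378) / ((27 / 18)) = 13 / 266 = 0.05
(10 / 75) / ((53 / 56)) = 112 / 795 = 0.14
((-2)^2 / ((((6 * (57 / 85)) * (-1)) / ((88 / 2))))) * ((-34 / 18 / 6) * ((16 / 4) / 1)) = 254320 / 4617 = 55.08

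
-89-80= -169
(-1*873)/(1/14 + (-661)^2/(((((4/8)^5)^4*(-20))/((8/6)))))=183330/6414028242929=0.00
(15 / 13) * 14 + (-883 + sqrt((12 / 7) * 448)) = -11269 / 13 + 16 * sqrt(3) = -839.13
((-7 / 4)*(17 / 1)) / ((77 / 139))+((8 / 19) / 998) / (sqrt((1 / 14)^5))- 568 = -27355 / 44+784*sqrt(14) / 9481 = -621.40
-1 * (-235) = 235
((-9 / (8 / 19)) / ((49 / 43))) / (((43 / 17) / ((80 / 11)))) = -29070 / 539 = -53.93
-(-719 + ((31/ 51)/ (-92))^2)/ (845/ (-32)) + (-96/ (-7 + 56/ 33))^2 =2139841842580474/ 7121292530625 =300.49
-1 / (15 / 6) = -2 / 5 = -0.40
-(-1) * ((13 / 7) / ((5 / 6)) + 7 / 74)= 6017 / 2590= 2.32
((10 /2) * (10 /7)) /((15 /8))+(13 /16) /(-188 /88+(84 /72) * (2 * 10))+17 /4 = 1903255 /235032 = 8.10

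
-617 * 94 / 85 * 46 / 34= -1333954 / 1445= -923.15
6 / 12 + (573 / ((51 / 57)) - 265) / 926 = 0.91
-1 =-1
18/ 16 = 9/ 8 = 1.12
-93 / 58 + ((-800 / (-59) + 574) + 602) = 4065185 / 3422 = 1187.96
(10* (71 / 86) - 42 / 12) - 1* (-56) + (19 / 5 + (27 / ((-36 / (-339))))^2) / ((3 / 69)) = 1486938.59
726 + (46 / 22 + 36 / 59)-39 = 447616 / 649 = 689.70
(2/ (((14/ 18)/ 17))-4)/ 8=139/ 28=4.96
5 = 5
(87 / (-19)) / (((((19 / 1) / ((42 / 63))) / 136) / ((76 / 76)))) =-7888 / 361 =-21.85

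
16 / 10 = 8 / 5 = 1.60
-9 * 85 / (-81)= 85 / 9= 9.44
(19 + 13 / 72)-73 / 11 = 9935 / 792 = 12.54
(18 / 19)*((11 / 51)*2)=132 / 323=0.41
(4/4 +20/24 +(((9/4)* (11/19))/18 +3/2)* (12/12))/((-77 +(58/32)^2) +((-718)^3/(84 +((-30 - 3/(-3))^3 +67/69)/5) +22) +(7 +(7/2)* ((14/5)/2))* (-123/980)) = 7191357829600/162935581627548927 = 0.00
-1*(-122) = 122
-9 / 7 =-1.29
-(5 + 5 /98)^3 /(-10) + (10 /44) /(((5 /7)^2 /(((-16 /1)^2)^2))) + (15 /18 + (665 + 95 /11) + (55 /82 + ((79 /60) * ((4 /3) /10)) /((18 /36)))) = 5707847982716521 /191014916400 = 29881.69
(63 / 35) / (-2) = -0.90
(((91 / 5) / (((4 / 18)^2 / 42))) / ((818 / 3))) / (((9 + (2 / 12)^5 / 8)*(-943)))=-7221928896 / 1079678688755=-0.01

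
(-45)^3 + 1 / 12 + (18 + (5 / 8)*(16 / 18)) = -91106.36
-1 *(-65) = 65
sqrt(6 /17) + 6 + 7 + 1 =sqrt(102) /17 + 14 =14.59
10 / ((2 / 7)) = 35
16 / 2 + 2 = 10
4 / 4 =1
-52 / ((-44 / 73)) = 86.27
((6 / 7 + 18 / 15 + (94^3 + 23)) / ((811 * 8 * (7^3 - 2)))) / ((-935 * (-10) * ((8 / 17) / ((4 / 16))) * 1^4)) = 2642847 / 123894848000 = 0.00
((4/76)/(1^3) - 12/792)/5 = 47/6270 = 0.01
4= 4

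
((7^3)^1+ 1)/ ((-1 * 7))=-344/ 7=-49.14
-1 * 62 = -62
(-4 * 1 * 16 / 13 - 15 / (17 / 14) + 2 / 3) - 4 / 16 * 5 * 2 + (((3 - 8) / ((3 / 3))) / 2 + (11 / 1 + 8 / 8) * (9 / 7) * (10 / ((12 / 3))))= 78721 / 4641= 16.96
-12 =-12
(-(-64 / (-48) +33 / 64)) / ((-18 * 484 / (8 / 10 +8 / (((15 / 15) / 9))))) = 6461 / 418176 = 0.02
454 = 454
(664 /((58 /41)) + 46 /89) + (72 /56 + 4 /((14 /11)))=8569625 /18067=474.32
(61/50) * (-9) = -549/50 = -10.98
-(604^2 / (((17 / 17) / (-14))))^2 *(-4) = 104343119663104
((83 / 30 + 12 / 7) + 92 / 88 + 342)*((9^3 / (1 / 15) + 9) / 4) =366070416 / 385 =950832.25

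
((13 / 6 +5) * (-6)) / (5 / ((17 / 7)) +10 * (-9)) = 731 / 1495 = 0.49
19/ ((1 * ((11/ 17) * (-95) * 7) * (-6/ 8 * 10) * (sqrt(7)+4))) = 136/ 51975 - 34 * sqrt(7)/ 51975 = 0.00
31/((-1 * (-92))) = 31/92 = 0.34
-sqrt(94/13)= -sqrt(1222)/13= -2.69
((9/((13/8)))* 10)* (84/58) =30240/377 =80.21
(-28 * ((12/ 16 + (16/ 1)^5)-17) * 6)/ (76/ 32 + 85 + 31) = -1409264304/ 947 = -1488135.48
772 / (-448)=-193 / 112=-1.72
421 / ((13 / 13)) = 421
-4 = -4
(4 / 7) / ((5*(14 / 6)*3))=0.02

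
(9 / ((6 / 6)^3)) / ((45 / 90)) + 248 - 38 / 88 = 11685 / 44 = 265.57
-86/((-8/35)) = 1505/4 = 376.25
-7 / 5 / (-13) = 7 / 65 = 0.11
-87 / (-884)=87 / 884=0.10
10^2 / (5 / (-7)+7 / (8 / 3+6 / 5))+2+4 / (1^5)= 8654 / 89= 97.24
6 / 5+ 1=11 / 5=2.20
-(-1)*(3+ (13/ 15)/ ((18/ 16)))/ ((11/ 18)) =1018/ 165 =6.17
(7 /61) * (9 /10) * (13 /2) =819 /1220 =0.67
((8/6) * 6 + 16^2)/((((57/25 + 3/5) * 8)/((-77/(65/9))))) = -12705/104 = -122.16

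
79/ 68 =1.16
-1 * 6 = -6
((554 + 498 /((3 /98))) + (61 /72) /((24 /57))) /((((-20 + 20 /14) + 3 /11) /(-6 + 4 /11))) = 5182.13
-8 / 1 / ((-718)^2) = -2 / 128881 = -0.00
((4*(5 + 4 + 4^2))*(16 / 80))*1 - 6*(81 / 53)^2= 16814 / 2809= 5.99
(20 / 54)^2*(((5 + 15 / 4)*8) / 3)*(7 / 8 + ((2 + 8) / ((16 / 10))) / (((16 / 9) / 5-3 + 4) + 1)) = 1309000 / 115911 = 11.29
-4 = -4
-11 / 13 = -0.85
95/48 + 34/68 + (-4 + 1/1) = -25/48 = -0.52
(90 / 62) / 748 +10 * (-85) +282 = -13170739 / 23188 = -568.00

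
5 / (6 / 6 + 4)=1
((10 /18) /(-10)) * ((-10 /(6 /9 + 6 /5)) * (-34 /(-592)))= 425 /24864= 0.02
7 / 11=0.64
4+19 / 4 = 35 / 4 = 8.75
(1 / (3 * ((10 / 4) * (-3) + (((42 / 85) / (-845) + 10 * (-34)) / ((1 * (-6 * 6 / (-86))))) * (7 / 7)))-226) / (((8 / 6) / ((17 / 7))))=-3053760645414 / 7418457767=-411.64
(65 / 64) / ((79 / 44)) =715 / 1264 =0.57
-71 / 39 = -1.82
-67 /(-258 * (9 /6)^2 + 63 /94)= 3149 /27252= 0.12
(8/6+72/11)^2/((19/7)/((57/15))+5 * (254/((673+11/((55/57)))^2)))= 86.58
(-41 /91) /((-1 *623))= 41 /56693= 0.00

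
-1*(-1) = 1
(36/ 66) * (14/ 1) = 7.64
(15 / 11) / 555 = 1 / 407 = 0.00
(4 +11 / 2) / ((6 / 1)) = 1.58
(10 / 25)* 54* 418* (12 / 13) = 541728 / 65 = 8334.28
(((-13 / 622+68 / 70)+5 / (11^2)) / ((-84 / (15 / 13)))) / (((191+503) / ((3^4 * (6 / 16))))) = -634886829 / 1064693581952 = -0.00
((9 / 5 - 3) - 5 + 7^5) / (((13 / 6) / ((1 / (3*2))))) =84004 / 65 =1292.37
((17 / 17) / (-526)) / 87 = -1 / 45762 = -0.00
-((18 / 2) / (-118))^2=-81 / 13924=-0.01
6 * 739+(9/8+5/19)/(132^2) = 11743218643/2648448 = 4434.00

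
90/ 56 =45/ 28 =1.61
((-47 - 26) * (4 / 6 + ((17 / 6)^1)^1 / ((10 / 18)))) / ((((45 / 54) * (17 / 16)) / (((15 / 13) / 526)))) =-303096 / 290615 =-1.04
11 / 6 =1.83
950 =950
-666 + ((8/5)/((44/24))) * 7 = -36294/55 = -659.89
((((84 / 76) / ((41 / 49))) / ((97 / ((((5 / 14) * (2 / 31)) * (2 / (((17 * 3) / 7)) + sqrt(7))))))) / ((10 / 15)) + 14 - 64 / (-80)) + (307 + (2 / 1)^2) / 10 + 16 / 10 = 2205 * sqrt(7) / 4684906 + 3783071885 / 79643402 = 47.50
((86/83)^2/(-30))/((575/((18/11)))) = -22188/217864625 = -0.00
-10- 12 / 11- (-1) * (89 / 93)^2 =-10.18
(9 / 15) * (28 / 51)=28 / 85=0.33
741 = 741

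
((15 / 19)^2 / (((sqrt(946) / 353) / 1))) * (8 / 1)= 317700 * sqrt(946) / 170753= 57.23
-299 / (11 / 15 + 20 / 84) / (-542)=10465 / 18428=0.57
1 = 1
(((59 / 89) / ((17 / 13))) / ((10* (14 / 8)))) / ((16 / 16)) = 1534 / 52955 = 0.03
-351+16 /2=-343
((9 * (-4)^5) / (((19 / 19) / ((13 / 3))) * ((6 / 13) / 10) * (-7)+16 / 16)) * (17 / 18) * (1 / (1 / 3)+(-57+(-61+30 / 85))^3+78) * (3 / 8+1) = 2379401632859680 / 112999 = 21056837961.93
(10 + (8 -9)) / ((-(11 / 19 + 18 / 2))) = -171 / 182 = -0.94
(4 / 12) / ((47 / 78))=0.55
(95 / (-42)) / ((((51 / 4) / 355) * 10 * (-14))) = 6745 / 14994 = 0.45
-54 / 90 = -3 / 5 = -0.60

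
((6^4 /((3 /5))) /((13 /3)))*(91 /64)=708.75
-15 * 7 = -105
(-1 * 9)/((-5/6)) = 54/5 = 10.80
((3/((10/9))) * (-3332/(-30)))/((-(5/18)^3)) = -43722504/3125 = -13991.20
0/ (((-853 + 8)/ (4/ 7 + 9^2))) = 0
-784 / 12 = -196 / 3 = -65.33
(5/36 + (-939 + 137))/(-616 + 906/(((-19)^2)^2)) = 3761976307/2889965880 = 1.30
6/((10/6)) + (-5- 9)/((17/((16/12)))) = 638/255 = 2.50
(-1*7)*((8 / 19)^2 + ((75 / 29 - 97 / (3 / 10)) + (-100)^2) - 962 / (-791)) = -240495687167 / 3548991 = -67764.52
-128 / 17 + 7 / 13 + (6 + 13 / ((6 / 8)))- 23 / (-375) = 1359458 / 82875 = 16.40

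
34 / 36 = 17 / 18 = 0.94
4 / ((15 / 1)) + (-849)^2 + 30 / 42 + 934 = 75782278 / 105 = 721735.98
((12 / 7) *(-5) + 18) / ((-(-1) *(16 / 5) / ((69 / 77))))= 1035 / 392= 2.64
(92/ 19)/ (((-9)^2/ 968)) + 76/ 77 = 6974276/ 118503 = 58.85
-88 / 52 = -22 / 13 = -1.69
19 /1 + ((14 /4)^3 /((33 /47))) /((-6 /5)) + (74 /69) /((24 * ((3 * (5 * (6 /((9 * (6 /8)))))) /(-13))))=-11632943 /364320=-31.93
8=8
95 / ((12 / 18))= 285 / 2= 142.50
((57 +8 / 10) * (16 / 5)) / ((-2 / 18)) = -41616 / 25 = -1664.64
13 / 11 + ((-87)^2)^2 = 630187384 / 11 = 57289762.18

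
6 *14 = 84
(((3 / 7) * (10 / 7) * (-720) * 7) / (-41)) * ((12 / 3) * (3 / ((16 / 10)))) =162000 / 287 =564.46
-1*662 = -662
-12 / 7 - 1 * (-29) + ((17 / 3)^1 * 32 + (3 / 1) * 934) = 63223 / 21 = 3010.62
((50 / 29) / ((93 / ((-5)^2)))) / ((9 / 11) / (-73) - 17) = -100375 / 3684102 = -0.03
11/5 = 2.20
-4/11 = -0.36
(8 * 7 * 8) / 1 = 448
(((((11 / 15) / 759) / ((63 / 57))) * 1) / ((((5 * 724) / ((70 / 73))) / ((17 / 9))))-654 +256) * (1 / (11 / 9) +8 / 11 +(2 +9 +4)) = -26746071946867 / 4061610135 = -6585.09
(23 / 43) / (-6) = -23 / 258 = -0.09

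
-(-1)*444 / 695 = 444 / 695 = 0.64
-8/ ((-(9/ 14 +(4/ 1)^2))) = 112/ 233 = 0.48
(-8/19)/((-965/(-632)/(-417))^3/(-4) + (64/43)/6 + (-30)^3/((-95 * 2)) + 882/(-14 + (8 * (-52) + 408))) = -277057887704296833024/67289946362538100409839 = -0.00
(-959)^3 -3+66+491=-881973525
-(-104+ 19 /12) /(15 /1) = 1229 /180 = 6.83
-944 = -944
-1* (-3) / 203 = 0.01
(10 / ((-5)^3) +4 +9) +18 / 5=413 / 25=16.52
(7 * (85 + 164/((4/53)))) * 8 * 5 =632240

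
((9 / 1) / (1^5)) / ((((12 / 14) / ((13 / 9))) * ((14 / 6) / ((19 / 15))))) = 247 / 30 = 8.23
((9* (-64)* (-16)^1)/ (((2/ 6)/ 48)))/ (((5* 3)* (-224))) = -13824/ 35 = -394.97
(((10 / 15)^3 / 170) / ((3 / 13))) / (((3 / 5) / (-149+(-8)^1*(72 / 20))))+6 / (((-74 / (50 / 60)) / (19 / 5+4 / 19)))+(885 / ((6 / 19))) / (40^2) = -0.76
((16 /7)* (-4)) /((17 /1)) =-64 /119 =-0.54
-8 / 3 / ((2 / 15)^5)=-253125 / 4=-63281.25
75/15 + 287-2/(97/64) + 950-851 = 37799/97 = 389.68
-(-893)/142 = 893/142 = 6.29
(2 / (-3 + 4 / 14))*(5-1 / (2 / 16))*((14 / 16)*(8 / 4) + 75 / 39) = 8.12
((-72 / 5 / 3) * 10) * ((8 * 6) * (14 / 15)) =-10752 / 5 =-2150.40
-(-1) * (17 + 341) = 358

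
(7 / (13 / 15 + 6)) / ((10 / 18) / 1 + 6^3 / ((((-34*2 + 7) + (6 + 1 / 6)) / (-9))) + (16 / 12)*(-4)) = 310905 / 9355387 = 0.03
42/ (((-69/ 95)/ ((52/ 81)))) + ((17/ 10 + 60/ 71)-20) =-72191759/ 1322730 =-54.58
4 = 4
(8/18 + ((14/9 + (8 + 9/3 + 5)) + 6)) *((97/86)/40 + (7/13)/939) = 1208159/1749670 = 0.69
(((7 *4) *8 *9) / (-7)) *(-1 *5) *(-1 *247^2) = -87852960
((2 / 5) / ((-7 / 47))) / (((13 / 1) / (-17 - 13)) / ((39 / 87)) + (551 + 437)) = -564 / 207277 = -0.00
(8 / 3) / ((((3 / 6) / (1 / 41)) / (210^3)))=49392000 / 41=1204682.93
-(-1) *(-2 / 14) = -1 / 7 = -0.14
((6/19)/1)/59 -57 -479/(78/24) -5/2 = -6029703/29146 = -206.88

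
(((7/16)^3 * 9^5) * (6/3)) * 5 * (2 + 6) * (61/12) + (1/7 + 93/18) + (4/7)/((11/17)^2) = 5232284597873/2601984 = 2010882.69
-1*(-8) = 8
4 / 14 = 2 / 7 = 0.29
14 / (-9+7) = -7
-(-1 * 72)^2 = -5184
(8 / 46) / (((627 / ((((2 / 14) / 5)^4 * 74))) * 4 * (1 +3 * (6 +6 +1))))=0.00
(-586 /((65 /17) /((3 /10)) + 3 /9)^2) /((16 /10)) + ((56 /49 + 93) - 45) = 585494009 /12456892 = 47.00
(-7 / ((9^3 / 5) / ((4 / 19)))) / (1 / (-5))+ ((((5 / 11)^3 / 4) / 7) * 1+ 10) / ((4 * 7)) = 5894174855 / 14453573904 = 0.41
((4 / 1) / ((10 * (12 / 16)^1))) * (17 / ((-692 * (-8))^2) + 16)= 163452251 / 19154560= 8.53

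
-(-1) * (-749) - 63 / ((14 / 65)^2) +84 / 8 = -58703 / 28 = -2096.54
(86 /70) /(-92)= -43 /3220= -0.01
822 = 822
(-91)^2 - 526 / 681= 5638835 / 681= 8280.23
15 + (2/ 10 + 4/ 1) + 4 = 23.20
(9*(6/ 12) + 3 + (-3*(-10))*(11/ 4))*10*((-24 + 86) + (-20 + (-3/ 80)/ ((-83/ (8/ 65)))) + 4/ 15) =41045214/ 1079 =38040.05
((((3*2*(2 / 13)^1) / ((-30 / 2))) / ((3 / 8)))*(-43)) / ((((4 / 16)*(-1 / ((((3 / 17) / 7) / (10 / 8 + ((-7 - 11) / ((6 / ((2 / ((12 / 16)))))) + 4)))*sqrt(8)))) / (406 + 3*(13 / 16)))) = 3596864*sqrt(2) / 17017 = 298.92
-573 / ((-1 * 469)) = 573 / 469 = 1.22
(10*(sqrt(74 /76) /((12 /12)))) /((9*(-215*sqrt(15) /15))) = -sqrt(21090) /7353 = -0.02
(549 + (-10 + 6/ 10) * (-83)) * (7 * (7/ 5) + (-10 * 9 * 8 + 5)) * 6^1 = -140602776/ 25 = -5624111.04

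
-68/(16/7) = -119/4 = -29.75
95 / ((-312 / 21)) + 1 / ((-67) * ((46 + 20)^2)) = -48520421 / 7588152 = -6.39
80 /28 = 20 /7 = 2.86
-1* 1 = -1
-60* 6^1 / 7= -360 / 7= -51.43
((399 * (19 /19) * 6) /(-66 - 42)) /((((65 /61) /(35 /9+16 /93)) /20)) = -18384058 /10881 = -1689.56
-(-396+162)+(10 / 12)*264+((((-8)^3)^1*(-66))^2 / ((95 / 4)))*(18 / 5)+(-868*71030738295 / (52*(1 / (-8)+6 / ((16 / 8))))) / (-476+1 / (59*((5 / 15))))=4146056485076753102 / 3988204025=1039579835.71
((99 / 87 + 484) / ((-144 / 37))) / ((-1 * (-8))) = -520553 / 33408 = -15.58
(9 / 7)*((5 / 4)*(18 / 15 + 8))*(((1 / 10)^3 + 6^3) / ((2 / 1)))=44712207 / 28000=1596.86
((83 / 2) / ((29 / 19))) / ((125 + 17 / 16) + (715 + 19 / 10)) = 0.03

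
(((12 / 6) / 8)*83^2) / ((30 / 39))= 89557 / 40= 2238.92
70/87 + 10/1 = 940/87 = 10.80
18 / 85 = 0.21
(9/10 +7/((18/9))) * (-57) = -250.80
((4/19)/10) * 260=104/19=5.47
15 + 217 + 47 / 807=187271 / 807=232.06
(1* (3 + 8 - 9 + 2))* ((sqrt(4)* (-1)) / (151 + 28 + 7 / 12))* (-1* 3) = 288 / 2155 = 0.13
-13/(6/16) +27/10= -959/30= -31.97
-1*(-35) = 35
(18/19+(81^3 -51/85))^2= 2548929898877184/9025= 282429905692.76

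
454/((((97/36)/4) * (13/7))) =457632/1261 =362.91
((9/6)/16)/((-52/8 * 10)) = -3/2080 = -0.00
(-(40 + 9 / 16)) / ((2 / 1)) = -649 / 32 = -20.28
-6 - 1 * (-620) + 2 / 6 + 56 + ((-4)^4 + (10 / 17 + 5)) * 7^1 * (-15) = -1366618 / 51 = -26796.43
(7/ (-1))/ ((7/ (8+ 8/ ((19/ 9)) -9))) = -53/ 19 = -2.79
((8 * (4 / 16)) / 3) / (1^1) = 0.67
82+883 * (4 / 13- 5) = -52797 / 13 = -4061.31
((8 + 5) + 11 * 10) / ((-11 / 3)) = -369 / 11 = -33.55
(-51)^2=2601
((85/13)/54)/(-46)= -85/32292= -0.00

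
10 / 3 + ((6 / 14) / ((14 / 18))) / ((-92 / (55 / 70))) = 630229 / 189336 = 3.33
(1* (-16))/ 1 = -16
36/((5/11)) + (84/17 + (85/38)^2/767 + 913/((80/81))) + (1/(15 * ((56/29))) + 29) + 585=1622.59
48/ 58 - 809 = -23437/ 29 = -808.17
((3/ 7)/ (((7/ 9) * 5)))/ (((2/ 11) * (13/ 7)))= 297/ 910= 0.33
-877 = -877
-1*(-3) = 3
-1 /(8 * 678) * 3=-1 /1808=-0.00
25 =25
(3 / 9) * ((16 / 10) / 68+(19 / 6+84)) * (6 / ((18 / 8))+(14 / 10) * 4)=2756954 / 11475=240.26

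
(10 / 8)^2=25 / 16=1.56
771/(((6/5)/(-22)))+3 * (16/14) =-98921/7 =-14131.57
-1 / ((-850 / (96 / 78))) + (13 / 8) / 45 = 14941 / 397800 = 0.04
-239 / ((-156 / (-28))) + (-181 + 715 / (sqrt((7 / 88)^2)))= 2392756 / 273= 8764.67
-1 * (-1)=1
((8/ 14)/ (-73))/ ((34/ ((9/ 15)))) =-6/ 43435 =-0.00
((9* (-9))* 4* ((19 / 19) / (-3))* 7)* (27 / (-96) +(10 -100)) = -546021 / 8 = -68252.62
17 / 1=17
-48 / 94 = -24 / 47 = -0.51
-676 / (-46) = 338 / 23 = 14.70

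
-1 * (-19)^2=-361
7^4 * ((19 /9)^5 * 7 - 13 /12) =165848818093 /236196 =702166.07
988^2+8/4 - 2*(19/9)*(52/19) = 8785210/9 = 976134.44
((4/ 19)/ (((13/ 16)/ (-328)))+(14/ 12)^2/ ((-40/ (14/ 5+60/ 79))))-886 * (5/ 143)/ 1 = -89702913299/ 772714800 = -116.09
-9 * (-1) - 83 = -74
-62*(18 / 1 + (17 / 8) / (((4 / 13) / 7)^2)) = -69304.86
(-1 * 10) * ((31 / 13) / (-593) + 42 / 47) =-3223210 / 362323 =-8.90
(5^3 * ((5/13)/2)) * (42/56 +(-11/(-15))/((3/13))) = 88375/936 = 94.42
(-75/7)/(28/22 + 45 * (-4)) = 825/13762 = 0.06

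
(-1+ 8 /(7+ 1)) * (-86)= 0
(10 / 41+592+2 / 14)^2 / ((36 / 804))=1936641715075 / 247107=7837259.63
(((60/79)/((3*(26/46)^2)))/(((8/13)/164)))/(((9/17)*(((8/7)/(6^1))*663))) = 759115/240318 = 3.16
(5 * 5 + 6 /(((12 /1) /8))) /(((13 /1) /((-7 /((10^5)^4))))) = -203 /1300000000000000000000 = -0.00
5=5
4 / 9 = 0.44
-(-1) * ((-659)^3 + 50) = -286191129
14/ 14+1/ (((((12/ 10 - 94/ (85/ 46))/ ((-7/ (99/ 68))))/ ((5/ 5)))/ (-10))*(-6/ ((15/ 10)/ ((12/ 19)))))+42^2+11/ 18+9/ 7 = 31024734529/ 17555076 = 1767.28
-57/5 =-11.40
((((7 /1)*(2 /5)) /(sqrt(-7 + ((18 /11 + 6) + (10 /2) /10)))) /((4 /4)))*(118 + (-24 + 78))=2408*sqrt(22) /25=451.78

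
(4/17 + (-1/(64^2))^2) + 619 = 176613752849/285212672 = 619.24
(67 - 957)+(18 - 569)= -1441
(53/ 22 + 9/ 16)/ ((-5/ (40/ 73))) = -523/ 1606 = -0.33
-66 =-66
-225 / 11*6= -1350 / 11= -122.73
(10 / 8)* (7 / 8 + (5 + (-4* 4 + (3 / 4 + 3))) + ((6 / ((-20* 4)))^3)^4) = -106954751999999468559 / 13421772800000000000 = -7.97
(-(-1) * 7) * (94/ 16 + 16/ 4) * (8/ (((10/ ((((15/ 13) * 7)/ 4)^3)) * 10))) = 45.53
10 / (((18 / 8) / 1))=40 / 9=4.44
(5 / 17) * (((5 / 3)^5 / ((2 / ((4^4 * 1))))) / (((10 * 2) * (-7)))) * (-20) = 2000000 / 28917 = 69.16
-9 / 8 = -1.12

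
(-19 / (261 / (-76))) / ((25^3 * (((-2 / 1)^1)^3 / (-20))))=722 / 815625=0.00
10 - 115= -105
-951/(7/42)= -5706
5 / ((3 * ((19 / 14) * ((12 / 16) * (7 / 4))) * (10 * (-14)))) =-8 / 1197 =-0.01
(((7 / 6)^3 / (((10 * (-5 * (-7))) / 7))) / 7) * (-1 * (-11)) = 539 / 10800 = 0.05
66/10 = 33/5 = 6.60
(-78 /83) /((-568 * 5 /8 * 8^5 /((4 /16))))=39 /1931018240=0.00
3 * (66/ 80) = 99/ 40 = 2.48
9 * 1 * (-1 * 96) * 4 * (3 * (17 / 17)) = -10368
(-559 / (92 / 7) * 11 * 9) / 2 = -387387 / 184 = -2105.36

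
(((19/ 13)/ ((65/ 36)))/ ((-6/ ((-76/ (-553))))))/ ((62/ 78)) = -25992/ 1114295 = -0.02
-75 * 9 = -675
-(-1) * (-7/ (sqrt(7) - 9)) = 7 * sqrt(7)/ 74 + 63/ 74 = 1.10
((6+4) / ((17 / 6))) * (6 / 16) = 45 / 34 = 1.32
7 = 7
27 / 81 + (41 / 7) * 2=253 / 21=12.05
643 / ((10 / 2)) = 643 / 5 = 128.60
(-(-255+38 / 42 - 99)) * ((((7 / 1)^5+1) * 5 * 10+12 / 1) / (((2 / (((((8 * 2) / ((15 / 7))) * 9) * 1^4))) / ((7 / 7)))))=9970647968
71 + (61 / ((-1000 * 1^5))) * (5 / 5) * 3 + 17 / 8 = 36471 / 500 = 72.94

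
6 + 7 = 13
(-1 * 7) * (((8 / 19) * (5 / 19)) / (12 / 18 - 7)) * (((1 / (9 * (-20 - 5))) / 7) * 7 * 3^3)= -504 / 34295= -0.01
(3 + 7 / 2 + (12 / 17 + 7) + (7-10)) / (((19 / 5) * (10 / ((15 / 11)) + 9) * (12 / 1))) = 1905 / 126616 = 0.02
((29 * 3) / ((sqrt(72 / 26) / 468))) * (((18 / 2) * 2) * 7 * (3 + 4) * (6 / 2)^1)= 17955756 * sqrt(13)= 64740398.95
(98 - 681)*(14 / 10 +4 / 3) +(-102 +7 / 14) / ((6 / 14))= -54911 / 30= -1830.37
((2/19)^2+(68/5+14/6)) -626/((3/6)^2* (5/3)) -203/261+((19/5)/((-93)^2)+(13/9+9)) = -23054802137/15611445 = -1476.79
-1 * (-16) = 16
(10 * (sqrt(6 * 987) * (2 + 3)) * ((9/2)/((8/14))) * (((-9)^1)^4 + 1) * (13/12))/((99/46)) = 100086554.24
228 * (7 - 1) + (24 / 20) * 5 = 1374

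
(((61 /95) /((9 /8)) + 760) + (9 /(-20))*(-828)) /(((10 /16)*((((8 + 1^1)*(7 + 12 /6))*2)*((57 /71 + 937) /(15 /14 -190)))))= -1254808631 /556533180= -2.25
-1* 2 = -2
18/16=9/8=1.12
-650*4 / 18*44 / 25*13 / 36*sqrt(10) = -7436*sqrt(10) / 81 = -290.30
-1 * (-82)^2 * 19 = -127756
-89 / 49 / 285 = -89 / 13965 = -0.01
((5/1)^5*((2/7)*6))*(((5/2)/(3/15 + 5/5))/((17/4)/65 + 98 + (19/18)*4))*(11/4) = 502734375/1675471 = 300.06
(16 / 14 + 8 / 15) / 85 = 176 / 8925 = 0.02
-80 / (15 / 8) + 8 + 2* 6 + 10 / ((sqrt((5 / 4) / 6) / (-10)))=-40* sqrt(30)-68 / 3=-241.76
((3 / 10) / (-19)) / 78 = -1 / 4940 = -0.00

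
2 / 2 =1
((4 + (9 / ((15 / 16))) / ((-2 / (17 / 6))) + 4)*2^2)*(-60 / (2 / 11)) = 7392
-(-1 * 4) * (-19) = -76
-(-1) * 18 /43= 18 /43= 0.42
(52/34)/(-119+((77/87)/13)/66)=-176436/13727959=-0.01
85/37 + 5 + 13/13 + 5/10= 8.80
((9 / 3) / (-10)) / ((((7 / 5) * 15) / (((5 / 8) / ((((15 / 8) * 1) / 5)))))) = -1 / 42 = -0.02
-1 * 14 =-14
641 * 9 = 5769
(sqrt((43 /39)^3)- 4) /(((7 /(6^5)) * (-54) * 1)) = 576 /7- 688 * sqrt(1677) /1183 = 58.47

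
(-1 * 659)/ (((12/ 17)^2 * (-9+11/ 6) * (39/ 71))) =13522021/ 40248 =335.97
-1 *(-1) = 1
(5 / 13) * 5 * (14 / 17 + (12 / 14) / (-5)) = 1940 / 1547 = 1.25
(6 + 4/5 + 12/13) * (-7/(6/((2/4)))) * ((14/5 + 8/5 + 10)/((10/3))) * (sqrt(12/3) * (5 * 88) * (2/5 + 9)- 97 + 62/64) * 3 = -12411513009/26000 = -477365.88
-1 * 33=-33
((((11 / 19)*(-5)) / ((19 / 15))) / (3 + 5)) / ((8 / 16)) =-825 / 1444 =-0.57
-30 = -30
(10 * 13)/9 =130/9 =14.44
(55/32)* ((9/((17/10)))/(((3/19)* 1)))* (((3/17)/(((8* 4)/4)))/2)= 47025/73984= 0.64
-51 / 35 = -1.46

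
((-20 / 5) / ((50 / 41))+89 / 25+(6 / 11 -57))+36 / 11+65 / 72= -1029581 / 19800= -52.00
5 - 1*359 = -354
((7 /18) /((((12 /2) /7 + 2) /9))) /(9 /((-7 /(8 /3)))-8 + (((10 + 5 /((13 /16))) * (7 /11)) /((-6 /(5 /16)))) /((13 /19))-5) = -1275274 /17917425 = -0.07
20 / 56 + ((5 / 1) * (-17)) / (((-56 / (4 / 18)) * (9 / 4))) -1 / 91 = 0.50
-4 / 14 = -2 / 7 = -0.29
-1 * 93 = -93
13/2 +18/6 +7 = 33/2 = 16.50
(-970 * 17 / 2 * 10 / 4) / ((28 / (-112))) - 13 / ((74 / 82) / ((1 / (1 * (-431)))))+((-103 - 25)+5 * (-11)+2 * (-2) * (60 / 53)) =69527528966 / 845191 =82262.51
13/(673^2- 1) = 13/452928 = 0.00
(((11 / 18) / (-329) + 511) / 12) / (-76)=-3026131 / 5400864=-0.56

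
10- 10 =0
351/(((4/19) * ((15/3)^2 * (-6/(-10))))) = 111.15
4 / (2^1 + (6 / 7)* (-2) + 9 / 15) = 140 / 31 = 4.52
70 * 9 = 630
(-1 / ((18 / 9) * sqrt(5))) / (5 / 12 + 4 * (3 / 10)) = -6 * sqrt(5) / 97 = -0.14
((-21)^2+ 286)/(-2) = -727/2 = -363.50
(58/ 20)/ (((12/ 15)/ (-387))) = -11223/ 8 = -1402.88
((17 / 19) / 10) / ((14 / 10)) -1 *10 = -2643 / 266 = -9.94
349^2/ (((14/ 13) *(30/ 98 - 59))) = -11083891/ 5752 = -1926.96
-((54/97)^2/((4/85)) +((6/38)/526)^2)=-6189066515421/939771258724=-6.59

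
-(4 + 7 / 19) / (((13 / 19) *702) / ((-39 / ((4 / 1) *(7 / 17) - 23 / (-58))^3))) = 39781288124 / 957218344875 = 0.04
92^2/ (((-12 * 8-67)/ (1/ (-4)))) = 2116/ 163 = 12.98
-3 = -3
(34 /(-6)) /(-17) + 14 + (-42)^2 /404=5666 /303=18.70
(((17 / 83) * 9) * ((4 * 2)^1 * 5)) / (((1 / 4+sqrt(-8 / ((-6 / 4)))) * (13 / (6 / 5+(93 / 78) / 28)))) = 2.75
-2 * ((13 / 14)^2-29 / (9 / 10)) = 55319 / 882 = 62.72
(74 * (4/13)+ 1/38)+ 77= 49299/494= 99.80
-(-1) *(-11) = -11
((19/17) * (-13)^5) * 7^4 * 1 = -16938015367/17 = -996353845.12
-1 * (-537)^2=-288369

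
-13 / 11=-1.18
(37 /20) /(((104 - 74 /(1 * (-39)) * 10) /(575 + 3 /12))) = 3320343 /383680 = 8.65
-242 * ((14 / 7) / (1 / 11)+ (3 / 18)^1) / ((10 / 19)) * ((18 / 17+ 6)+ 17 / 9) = -418595023 / 4590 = -91197.17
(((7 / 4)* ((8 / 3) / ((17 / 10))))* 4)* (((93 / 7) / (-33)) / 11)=-2480 / 6171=-0.40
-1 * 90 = -90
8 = 8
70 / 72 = 35 / 36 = 0.97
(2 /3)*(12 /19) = 0.42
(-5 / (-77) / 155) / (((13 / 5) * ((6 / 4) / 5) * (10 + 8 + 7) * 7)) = 2 / 651651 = 0.00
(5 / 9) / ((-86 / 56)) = -140 / 387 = -0.36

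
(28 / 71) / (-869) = -28 / 61699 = -0.00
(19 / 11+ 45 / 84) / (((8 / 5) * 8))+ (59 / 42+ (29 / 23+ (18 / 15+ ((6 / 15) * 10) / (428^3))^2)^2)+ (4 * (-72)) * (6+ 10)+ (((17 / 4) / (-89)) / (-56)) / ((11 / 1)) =-4614217122155578100029882887940748355617969 / 1003281810971390154468764833485250560000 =-4599.12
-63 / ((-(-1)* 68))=-63 / 68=-0.93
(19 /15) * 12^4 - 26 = 131198 /5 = 26239.60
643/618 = 1.04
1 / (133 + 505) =0.00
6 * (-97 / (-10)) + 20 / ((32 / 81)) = 4353 / 40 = 108.82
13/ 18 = 0.72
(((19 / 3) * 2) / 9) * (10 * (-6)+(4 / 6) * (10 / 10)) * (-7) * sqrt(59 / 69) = 47348 * sqrt(4071) / 5589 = 540.53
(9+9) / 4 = 9 / 2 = 4.50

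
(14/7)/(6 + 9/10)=20/69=0.29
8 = 8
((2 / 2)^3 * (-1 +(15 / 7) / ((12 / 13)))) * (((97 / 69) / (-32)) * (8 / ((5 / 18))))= -1.67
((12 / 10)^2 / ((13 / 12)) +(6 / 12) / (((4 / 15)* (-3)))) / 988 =0.00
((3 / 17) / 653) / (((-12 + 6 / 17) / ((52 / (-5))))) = 26 / 107745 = 0.00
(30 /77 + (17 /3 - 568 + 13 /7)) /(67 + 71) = -64690 /15939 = -4.06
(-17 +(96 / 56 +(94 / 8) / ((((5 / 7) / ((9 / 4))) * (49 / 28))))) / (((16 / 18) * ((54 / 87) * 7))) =23809 / 15680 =1.52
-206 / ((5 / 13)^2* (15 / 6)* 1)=-69628 / 125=-557.02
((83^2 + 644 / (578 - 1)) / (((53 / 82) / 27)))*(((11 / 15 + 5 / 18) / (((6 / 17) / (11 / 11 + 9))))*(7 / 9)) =196124592937 / 30581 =6413282.53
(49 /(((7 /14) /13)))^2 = 1623076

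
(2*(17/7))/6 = 17/21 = 0.81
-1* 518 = -518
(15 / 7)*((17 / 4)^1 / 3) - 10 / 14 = 65 / 28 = 2.32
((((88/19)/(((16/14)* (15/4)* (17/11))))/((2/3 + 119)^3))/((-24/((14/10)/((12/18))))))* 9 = -480249/1494465411700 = -0.00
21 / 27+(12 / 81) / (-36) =188 / 243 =0.77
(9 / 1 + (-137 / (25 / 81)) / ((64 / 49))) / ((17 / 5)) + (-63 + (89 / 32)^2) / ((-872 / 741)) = -3821148921 / 75898880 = -50.35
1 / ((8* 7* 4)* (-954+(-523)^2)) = 1 / 61056800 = 0.00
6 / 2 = 3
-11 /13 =-0.85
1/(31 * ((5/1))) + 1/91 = 246/14105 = 0.02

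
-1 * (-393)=393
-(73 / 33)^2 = -5329 / 1089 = -4.89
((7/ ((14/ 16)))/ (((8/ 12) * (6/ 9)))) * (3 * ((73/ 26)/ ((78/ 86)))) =28251/ 169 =167.17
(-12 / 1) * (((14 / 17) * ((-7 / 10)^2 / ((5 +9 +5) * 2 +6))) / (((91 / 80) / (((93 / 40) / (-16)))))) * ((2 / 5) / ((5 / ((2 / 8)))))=13671 / 48620000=0.00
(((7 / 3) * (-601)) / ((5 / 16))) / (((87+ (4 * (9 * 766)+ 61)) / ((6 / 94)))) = -16828 / 1628785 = -0.01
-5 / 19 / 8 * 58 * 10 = -725 / 38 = -19.08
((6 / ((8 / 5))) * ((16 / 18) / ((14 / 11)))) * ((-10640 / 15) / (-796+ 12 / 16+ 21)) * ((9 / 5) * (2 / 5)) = 1408 / 815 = 1.73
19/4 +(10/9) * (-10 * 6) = -743/12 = -61.92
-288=-288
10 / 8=1.25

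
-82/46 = -41/23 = -1.78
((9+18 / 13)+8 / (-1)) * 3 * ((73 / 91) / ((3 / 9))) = 17.22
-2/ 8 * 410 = -205/ 2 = -102.50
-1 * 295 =-295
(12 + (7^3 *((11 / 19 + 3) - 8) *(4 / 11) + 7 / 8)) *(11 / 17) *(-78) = 35117823 / 1292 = 27180.98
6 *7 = 42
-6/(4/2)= -3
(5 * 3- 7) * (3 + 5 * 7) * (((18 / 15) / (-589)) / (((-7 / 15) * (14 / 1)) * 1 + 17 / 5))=288 / 1457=0.20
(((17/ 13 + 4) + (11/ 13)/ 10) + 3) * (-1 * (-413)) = 450583/ 130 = 3466.02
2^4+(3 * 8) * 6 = 160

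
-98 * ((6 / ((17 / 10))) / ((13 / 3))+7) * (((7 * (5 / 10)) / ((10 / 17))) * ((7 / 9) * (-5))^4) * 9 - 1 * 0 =-177782345125 / 18954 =-9379674.22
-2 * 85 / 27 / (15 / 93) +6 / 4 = -2027 / 54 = -37.54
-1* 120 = -120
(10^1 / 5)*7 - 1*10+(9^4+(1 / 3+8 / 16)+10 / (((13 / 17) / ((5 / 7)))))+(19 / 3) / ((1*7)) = 3590539 / 546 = 6576.08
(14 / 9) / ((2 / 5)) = 35 / 9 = 3.89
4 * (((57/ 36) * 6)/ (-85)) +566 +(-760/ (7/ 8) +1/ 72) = -303.00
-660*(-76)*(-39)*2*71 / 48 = -5787210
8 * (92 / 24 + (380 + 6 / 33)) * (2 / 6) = 101380 / 99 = 1024.04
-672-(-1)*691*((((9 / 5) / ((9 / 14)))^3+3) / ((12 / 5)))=1953629 / 300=6512.10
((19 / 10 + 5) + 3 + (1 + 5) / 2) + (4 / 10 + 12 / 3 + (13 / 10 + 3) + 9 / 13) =1449 / 65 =22.29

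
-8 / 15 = -0.53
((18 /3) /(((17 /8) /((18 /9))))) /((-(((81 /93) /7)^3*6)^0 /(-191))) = 18336 /17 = 1078.59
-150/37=-4.05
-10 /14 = -5 /7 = -0.71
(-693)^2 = 480249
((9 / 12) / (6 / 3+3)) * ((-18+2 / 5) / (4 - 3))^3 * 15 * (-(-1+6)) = 1533312 / 25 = 61332.48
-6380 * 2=-12760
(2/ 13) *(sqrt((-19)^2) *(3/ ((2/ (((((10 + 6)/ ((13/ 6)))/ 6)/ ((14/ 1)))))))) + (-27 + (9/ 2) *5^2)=203205/ 2366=85.89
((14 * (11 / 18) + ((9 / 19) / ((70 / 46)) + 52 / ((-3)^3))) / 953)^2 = 15531141376 / 292790256543225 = 0.00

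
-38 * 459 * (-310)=5407020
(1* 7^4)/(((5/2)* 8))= 2401/20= 120.05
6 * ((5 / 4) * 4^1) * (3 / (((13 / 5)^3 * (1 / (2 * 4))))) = 90000 / 2197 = 40.96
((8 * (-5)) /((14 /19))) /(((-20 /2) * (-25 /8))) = -304 /175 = -1.74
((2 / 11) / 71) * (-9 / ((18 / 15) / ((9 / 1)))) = -135 / 781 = -0.17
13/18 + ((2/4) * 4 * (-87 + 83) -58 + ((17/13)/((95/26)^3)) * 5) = -201069413/3086550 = -65.14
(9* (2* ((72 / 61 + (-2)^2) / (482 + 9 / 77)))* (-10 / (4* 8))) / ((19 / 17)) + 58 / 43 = 4790864327 / 3700197902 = 1.29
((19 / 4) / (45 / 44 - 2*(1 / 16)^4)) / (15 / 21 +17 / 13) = 19475456 / 8478467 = 2.30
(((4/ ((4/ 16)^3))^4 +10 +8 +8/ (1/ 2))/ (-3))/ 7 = -4294967330/ 21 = -204522253.81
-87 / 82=-1.06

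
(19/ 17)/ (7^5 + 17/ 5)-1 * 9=-12859861/ 1428884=-9.00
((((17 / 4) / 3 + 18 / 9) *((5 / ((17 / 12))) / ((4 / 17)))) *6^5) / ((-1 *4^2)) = -24907.50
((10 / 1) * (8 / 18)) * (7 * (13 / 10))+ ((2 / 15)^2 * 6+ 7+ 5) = 11824 / 225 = 52.55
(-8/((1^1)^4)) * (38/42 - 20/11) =1688/231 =7.31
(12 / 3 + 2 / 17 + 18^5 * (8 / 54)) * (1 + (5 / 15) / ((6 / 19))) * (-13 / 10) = -1144535171 / 1530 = -748062.20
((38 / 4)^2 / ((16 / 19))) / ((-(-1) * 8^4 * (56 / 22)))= 75449 / 7340032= 0.01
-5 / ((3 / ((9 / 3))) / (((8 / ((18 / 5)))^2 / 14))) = -1000 / 567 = -1.76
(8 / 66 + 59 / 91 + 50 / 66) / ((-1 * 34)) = -2293 / 51051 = -0.04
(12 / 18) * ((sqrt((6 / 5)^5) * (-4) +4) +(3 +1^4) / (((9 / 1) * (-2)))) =68 / 27 - 96 * sqrt(30) / 125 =-1.69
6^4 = 1296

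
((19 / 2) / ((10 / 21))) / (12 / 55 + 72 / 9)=4389 / 1808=2.43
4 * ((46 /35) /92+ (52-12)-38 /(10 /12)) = -782 /35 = -22.34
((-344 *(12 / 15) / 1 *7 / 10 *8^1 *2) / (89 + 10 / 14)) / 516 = -784 / 11775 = -0.07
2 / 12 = 1 / 6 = 0.17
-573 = -573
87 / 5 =17.40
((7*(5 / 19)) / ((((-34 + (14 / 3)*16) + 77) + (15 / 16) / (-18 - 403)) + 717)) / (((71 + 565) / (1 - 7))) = -50520 / 2426423899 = -0.00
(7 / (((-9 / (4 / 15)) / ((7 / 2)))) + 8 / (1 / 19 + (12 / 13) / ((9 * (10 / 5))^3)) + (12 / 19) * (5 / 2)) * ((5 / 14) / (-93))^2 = 3096408995 / 1377726618681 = 0.00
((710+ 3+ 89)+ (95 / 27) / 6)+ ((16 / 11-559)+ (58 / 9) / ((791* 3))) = 245.04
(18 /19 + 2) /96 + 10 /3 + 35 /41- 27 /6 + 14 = 128233 /9348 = 13.72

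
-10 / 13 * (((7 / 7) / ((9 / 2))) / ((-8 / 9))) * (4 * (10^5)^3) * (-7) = -70000000000000000 / 13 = -5384615384615384.62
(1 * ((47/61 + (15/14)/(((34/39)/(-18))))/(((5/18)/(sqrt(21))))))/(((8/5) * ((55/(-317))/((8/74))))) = 884370087 * sqrt(21)/29544130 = 137.17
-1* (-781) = 781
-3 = -3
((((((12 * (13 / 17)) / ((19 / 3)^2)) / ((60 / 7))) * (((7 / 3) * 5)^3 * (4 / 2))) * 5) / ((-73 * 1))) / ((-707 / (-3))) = -1114750 / 45248101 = -0.02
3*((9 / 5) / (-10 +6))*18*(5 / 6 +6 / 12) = -32.40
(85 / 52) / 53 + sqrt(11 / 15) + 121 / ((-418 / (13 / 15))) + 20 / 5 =sqrt(165) / 15 + 2969011 / 785460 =4.64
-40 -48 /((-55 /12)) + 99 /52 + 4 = -67563 /2860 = -23.62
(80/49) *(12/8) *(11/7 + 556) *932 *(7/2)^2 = 109127880/7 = 15589697.14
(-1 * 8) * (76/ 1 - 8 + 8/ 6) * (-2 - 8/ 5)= 9984/ 5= 1996.80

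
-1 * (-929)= 929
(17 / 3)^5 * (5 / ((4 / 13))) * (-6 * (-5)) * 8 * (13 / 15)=4799116660 / 243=19749451.28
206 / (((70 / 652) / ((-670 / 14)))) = -4499452 / 49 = -91825.55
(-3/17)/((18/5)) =-5/102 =-0.05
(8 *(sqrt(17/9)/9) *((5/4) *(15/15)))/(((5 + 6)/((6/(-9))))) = -20 *sqrt(17)/891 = -0.09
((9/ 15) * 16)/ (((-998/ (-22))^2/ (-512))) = -2.39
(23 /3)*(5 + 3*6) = 529 /3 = 176.33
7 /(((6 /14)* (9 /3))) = 49 /9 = 5.44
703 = 703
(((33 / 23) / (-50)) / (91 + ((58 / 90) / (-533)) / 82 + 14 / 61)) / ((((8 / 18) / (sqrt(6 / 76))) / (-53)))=188849452077 * sqrt(114) / 191319880951880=0.01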